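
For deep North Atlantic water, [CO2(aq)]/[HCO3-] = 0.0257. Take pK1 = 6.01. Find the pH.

pH = 7.60

From K1 = [H⁺][HCO3-]/[CO2(aq)]:  pH = pK1 − log₁₀([CO2(aq)]/[HCO3-])
log₁₀(0.0257) = -1.590
pH = 6.01 − (-1.590) = 7.60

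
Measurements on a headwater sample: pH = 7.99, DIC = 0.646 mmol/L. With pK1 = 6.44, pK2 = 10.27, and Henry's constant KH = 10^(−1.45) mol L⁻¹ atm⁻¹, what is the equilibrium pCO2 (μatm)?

α₀ = 1 / (1 + K1/[H⁺] + K1K2/[H⁺]²) = 1 / (1 + 10^+1.55 + 10^-0.73)
   = 1 / (1 + 35.481 + 0.18621) = 1/36.668 = 0.02727
[CO2*] = α₀ × DIC = 0.02727 × 0.646 = 0.01762 mmol/L = 17.62 μmol/L
pCO2 = [CO2*]/KH = 1.762×10^-5 / 3.548×10^-2 = 497 μatm

pCO2 = 497 μatm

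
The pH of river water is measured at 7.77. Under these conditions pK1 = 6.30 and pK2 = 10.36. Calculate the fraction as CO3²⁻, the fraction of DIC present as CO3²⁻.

α₂ = 0.00248

α₂ = 1 / (1 + [H⁺]/K2 + [H⁺]²/(K1K2)) = 1 / (1 + 10^+2.59 + 10^+1.12)
   = 1 / (1 + 389.05 + 13.183) = 1/403.23 = 0.002480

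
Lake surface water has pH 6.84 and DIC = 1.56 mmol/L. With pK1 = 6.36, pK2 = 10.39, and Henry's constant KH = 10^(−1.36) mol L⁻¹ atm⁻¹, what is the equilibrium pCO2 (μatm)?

pCO2 = 8890 μatm

α₀ = 1 / (1 + K1/[H⁺] + K1K2/[H⁺]²) = 1 / (1 + 10^+0.48 + 10^-3.07)
   = 1 / (1 + 3.0200 + 0.00085114) = 1/4.0208 = 0.2487
[CO2*] = α₀ × DIC = 0.2487 × 1.56 = 0.3880 mmol/L
pCO2 = [CO2*]/KH = 3.880×10^-4 / 4.365×10^-2 = 8890 μatm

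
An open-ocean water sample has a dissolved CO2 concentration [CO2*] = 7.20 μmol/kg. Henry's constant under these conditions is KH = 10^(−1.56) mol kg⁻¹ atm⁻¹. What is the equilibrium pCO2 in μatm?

pCO2 = 261 μatm

KH = 10^(−1.56) = 2.754×10^-2 mol kg⁻¹ atm⁻¹
pCO2 = [CO2*]/KH = 7.20×10^-6 / 2.754×10^-2 = 2.61×10^-4 atm = 261 μatm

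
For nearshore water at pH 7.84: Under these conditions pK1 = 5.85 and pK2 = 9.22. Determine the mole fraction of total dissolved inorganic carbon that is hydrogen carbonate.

α₁ = 1 / (1 + [H⁺]/K1 + K2/[H⁺]) = 1 / (1 + 10^-1.99 + 10^-1.38)
   = 1 / (1 + 0.010233 + 0.041687) = 1/1.0519 = 0.9506

α₁ = 0.951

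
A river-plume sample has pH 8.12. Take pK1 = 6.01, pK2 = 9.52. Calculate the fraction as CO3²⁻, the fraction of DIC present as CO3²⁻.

α₂ = 0.0380

α₂ = 1 / (1 + [H⁺]/K2 + [H⁺]²/(K1K2)) = 1 / (1 + 10^+1.40 + 10^-0.71)
   = 1 / (1 + 25.119 + 0.19498) = 1/26.314 = 0.03800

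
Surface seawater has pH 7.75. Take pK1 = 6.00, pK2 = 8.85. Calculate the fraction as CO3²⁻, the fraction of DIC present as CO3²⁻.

α₂ = 1 / (1 + [H⁺]/K2 + [H⁺]²/(K1K2)) = 1 / (1 + 10^+1.10 + 10^-0.65)
   = 1 / (1 + 12.589 + 0.22387) = 1/13.813 = 0.07239

α₂ = 0.0724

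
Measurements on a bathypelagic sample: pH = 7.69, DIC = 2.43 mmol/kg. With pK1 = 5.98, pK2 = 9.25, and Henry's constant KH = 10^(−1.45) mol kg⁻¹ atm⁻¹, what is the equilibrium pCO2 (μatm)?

pCO2 = 1280 μatm

α₀ = 1 / (1 + K1/[H⁺] + K1K2/[H⁺]²) = 1 / (1 + 10^+1.71 + 10^+0.15)
   = 1 / (1 + 51.286 + 1.4125) = 1/53.699 = 0.01862
[CO2*] = α₀ × DIC = 0.01862 × 2.43 = 0.04525 mmol/kg
pCO2 = [CO2*]/KH = 4.525×10^-5 / 3.548×10^-2 = 1280 μatm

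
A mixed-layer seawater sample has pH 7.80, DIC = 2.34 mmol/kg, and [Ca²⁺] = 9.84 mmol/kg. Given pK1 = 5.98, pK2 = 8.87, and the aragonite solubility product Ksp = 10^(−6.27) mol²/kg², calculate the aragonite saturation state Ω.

Ω = 3.32

α₂ = 1 / (1 + [H⁺]/K2 + [H⁺]²/(K1K2)) = 1 / (1 + 10^+1.07 + 10^-0.75)
   = 1 / (1 + 11.749 + 0.17783) = 1/12.927 = 0.07736
[CO3²⁻] = α₂ × DIC = 0.07736 × 2.34 = 0.1810 mmol/kg
Ksp = 10^(−6.27) = 5.370×10^-7
Ω = [Ca²⁺][CO3²⁻]/Ksp = (9.84×10^-3)(1.810×10^-4) / 5.370×10^-7 = 3.32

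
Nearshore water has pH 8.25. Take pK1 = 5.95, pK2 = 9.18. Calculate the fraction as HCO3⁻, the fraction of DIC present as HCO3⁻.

α₁ = 0.891

α₁ = 1 / (1 + [H⁺]/K1 + K2/[H⁺]) = 1 / (1 + 10^-2.30 + 10^-0.93)
   = 1 / (1 + 0.0050119 + 0.11749) = 1/1.1225 = 0.8909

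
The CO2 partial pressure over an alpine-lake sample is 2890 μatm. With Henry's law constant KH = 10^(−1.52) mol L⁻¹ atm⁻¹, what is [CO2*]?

KH = 10^(−1.52) = 3.020×10^-2 mol L⁻¹ atm⁻¹
[CO2*] = KH · pCO2 = 3.020×10^-2 × 2890×10^-6 atm = 8.73×10^-5 mol/L

[CO2*] = 87.3 μmol/L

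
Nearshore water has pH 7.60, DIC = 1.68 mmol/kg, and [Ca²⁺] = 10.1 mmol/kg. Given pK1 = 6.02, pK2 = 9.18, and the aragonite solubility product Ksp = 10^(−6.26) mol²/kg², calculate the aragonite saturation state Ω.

α₂ = 1 / (1 + [H⁺]/K2 + [H⁺]²/(K1K2)) = 1 / (1 + 10^+1.58 + 10^+0.00)
   = 1 / (1 + 38.019 + 1.0000) = 1/40.019 = 0.02499
[CO3²⁻] = α₂ × DIC = 0.02499 × 1.68 = 0.04198 mmol/kg
Ksp = 10^(−6.26) = 5.495×10^-7
Ω = [Ca²⁺][CO3²⁻]/Ksp = (10.1×10^-3)(4.198×10^-5) / 5.495×10^-7 = 0.772

Ω = 0.772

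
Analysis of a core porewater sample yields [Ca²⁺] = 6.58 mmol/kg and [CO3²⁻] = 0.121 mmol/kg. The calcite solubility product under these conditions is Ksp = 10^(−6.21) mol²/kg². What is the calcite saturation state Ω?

Ksp = 10^(−6.21) = 6.166×10^-7
Ω = [Ca²⁺][CO3²⁻]/Ksp = (6.58×10^-3)(0.121×10^-3) / 6.166×10^-7 = 1.29

Ω = 1.29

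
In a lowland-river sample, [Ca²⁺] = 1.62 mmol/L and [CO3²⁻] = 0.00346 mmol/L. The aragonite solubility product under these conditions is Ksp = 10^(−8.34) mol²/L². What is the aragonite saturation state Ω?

Ω = 1.23

Ksp = 10^(−8.34) = 4.571×10^-9
Ω = [Ca²⁺][CO3²⁻]/Ksp = (1.62×10^-3)(0.00346×10^-3) / 4.571×10^-9 = 1.23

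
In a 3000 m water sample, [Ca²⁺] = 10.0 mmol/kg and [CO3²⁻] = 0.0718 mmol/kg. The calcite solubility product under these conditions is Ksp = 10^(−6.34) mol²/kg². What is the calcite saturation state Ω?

Ω = 1.57

Ksp = 10^(−6.34) = 4.571×10^-7
Ω = [Ca²⁺][CO3²⁻]/Ksp = (10.0×10^-3)(0.0718×10^-3) / 4.571×10^-7 = 1.57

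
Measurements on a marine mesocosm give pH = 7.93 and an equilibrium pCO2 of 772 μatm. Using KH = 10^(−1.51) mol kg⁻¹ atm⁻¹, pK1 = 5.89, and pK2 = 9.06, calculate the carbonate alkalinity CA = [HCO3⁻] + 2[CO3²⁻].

[CO2*] = KH · pCO2 = 10^(−1.51) × 772×10^-6 = 2.386×10^-5 mol/kg
α₀ = 1/(1 + K1/[H⁺] + K1K2/[H⁺]²) = 1/(1 + 10^+2.04 + 10^+0.91) = 0.008419
DIC = [CO2*]/α₀ = 2.386×10^-5 / 0.008419 = 2.834 mmol/kg
CA = (α₁ + 2α₂)·DIC = (0.9231 + 2×0.06843) × 2.834 = 3.00 mmol/kg

CA = 3.00 mmol/kg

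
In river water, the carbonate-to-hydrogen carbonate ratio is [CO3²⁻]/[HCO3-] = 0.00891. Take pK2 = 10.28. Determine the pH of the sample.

From K2 = [H⁺][CO3²⁻]/[HCO3-]:  pH = pK2 + log₁₀([CO3²⁻]/[HCO3-])
log₁₀(0.00891) = -2.050
pH = 10.28 + (-2.050) = 8.23

pH = 8.23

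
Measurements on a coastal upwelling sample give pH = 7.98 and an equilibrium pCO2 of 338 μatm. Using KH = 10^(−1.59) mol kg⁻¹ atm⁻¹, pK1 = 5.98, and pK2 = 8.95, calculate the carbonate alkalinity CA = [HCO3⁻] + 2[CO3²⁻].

[CO2*] = KH · pCO2 = 10^(−1.59) × 338×10^-6 = 8.688×10^-6 mol/kg
α₀ = 1/(1 + K1/[H⁺] + K1K2/[H⁺]²) = 1/(1 + 10^+2.00 + 10^+1.03) = 0.008951
DIC = [CO2*]/α₀ = 8.688×10^-6 / 0.008951 = 0.9706 mmol/kg
CA = (α₁ + 2α₂)·DIC = (0.8951 + 2×0.09592) × 0.9706 = 1.05 mmol/kg

CA = 1.05 mmol/kg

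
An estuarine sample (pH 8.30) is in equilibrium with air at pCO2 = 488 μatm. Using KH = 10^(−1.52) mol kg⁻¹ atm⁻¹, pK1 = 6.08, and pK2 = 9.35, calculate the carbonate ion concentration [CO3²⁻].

[CO3²⁻] = 0.218 mmol/kg

[CO2*] = KH · pCO2 = 10^(−1.52) × 488×10^-6 = 1.474×10^-5 mol/kg
α₀ = 1/(1 + K1/[H⁺] + K1K2/[H⁺]²) = 1/(1 + 10^+2.22 + 10^+1.17) = 0.005502
DIC = [CO2*]/α₀ = 1.474×10^-5 / 0.005502 = 2.679 mmol/kg
[CO3²⁻] = α₂·DIC; α₂ = 0.08138, so [CO3²⁻] = 0.08138 × 2.679 = 0.218 mmol/kg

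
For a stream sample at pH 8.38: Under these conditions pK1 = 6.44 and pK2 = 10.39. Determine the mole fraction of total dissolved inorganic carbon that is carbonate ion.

α₂ = 0.00957

α₂ = 1 / (1 + [H⁺]/K2 + [H⁺]²/(K1K2)) = 1 / (1 + 10^+2.01 + 10^+0.07)
   = 1 / (1 + 102.33 + 1.1749) = 1/104.50 = 0.009569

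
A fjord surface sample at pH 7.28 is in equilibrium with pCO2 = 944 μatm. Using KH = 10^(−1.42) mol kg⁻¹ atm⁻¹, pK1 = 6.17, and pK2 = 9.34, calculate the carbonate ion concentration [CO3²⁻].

[CO2*] = KH · pCO2 = 10^(−1.42) × 944×10^-6 = 3.589×10^-5 mol/kg
α₀ = 1/(1 + K1/[H⁺] + K1K2/[H⁺]²) = 1/(1 + 10^+1.11 + 10^-0.95) = 0.07146
DIC = [CO2*]/α₀ = 3.589×10^-5 / 0.07146 = 0.5023 mmol/kg
[CO3²⁻] = α₂·DIC; α₂ = 0.008017, so [CO3²⁻] = 0.008017 × 0.5023 = 0.00403 mmol/kg = 4.03 μmol/kg

[CO3²⁻] = 4.03 μmol/kg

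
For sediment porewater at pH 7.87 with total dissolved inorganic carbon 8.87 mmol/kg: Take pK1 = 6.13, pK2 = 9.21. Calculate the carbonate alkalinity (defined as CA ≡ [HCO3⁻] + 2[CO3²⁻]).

CA = 9.10 mmol/kg

CA = [HCO3⁻] + 2[CO3²⁻] = (α₁ + 2α₂)·DIC
At pH 7.87: [H⁺]/K1 = 10^-1.74 = 0.018197, K2/[H⁺] = 10^-1.34 = 0.045709
α₁ = 1/(1 + 0.018197 + 0.045709) = 1/1.0639 = 0.9399; α₂ = α₁·K2/[H⁺] = 0.04296
α₁ + 2α₂ = 1.0259
CA = 1.0259 × 8.87 = 9.10 mmol/kg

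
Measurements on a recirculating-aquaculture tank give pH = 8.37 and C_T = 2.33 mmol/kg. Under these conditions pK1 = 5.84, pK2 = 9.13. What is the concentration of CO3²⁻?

α₂ = 1 / (1 + [H⁺]/K2 + [H⁺]²/(K1K2)) = 1 / (1 + 10^+0.76 + 10^-1.77)
   = 1 / (1 + 5.7544 + 0.016982) = 1/6.7714 = 0.1477
[CO3²⁻] = α₂ × DIC = 0.1477 × 2.33 = 0.344 mmol/kg

[CO3²⁻] = 0.344 mmol/kg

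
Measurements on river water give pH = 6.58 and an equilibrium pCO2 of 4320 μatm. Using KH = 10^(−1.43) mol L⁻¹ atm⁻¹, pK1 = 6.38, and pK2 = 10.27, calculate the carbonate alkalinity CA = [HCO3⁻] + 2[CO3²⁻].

[CO2*] = KH · pCO2 = 10^(−1.43) × 4320×10^-6 = 1.605×10^-4 mol/L
α₀ = 1/(1 + K1/[H⁺] + K1K2/[H⁺]²) = 1/(1 + 10^+0.20 + 10^-3.49) = 0.3868
DIC = [CO2*]/α₀ = 1.605×10^-4 / 0.3868 = 0.4149 mmol/L
CA = (α₁ + 2α₂)·DIC = (0.6131 + 2×0.0001252) × 0.4149 = 0.254 mmol/L

CA = 0.254 mmol/L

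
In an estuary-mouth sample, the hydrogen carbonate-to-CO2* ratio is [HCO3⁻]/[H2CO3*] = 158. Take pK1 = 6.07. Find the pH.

pH = 8.27

From K1 = [H⁺][HCO3⁻]/[H2CO3*]:  pH = pK1 + log₁₀([HCO3⁻]/[H2CO3*])
log₁₀(158) = +2.199
pH = 6.07 + (+2.199) = 8.27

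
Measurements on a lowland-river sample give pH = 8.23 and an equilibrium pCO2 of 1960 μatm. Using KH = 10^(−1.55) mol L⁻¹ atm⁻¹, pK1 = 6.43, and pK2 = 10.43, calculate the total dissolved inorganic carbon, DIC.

[CO2*] = KH · pCO2 = 10^(−1.55) × 1960×10^-6 = 5.524×10^-5 mol/L
α₀ = 1/(1 + K1/[H⁺] + K1K2/[H⁺]²) = 1/(1 + 10^+1.80 + 10^-0.40) = 0.01551
DIC = [CO2*]/α₀ = 5.524×10^-5 / 0.01551 = 3.56 mmol/L

DIC = 3.56 mmol/L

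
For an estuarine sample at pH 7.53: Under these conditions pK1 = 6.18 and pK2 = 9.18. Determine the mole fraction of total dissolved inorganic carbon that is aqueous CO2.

α₀ = 0.0419

α₀ = 1 / (1 + K1/[H⁺] + K1K2/[H⁺]²) = 1 / (1 + 10^+1.35 + 10^-0.30)
   = 1 / (1 + 22.387 + 0.50119) = 1/23.888 = 0.04186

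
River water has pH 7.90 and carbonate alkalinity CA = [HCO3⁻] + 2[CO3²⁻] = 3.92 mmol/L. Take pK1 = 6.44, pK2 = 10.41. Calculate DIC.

DIC = 4.04 mmol/L

CA = [HCO3⁻] + 2[CO3²⁻] = (α₁ + 2α₂)·DIC
At pH 7.90: [H⁺]/K1 = 10^-1.46 = 0.034674, K2/[H⁺] = 10^-2.51 = 0.0030903
α₁ = 1/(1 + 0.034674 + 0.0030903) = 1/1.0378 = 0.9636; α₂ = α₁·K2/[H⁺] = 0.002978
α₁ + 2α₂ = 0.9696
DIC = CA / (α₁ + 2α₂) = 3.92 / 0.9696 = 4.04 mmol/L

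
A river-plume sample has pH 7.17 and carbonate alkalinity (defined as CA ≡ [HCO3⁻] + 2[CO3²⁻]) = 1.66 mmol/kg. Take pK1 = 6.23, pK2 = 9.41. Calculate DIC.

CA = [HCO3⁻] + 2[CO3²⁻] = (α₁ + 2α₂)·DIC
At pH 7.17: [H⁺]/K1 = 10^-0.94 = 0.11482, K2/[H⁺] = 10^-2.24 = 0.0057544
α₁ = 1/(1 + 0.11482 + 0.0057544) = 1/1.1206 = 0.8924; α₂ = α₁·K2/[H⁺] = 0.005135
α₁ + 2α₂ = 0.9027
DIC = CA / (α₁ + 2α₂) = 1.66 / 0.9027 = 1.84 mmol/kg

DIC = 1.84 mmol/kg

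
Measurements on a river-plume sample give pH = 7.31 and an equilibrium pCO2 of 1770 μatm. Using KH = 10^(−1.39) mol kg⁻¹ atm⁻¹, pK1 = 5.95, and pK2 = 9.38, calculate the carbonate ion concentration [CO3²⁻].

[CO2*] = KH · pCO2 = 10^(−1.39) × 1770×10^-6 = 7.211×10^-5 mol/kg
α₀ = 1/(1 + K1/[H⁺] + K1K2/[H⁺]²) = 1/(1 + 10^+1.36 + 10^-0.71) = 0.04149
DIC = [CO2*]/α₀ = 7.211×10^-5 / 0.04149 = 1.738 mmol/kg
[CO3²⁻] = α₂·DIC; α₂ = 0.008089, so [CO3²⁻] = 0.008089 × 1.738 = 0.0141 mmol/kg = 14.1 μmol/kg

[CO3²⁻] = 14.1 μmol/kg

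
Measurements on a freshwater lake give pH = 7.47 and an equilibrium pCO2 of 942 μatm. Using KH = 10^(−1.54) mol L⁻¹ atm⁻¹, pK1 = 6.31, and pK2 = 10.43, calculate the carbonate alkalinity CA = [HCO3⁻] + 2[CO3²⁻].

[CO2*] = KH · pCO2 = 10^(−1.54) × 942×10^-6 = 2.717×10^-5 mol/L
α₀ = 1/(1 + K1/[H⁺] + K1K2/[H⁺]²) = 1/(1 + 10^+1.16 + 10^-1.80) = 0.06464
DIC = [CO2*]/α₀ = 2.717×10^-5 / 0.06464 = 0.4203 mmol/L
CA = (α₁ + 2α₂)·DIC = (0.9343 + 2×0.001024) × 0.4203 = 0.394 mmol/L

CA = 0.394 mmol/L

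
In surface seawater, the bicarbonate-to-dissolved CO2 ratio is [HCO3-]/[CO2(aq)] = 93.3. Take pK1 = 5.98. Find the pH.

From K1 = [H⁺][HCO3-]/[CO2(aq)]:  pH = pK1 + log₁₀([HCO3-]/[CO2(aq)])
log₁₀(93.3) = +1.970
pH = 5.98 + (+1.970) = 7.95

pH = 7.95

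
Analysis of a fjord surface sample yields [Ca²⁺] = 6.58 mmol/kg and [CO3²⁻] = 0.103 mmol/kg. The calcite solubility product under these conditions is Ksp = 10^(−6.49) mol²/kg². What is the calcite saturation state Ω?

Ksp = 10^(−6.49) = 3.236×10^-7
Ω = [Ca²⁺][CO3²⁻]/Ksp = (6.58×10^-3)(0.103×10^-3) / 3.236×10^-7 = 2.09

Ω = 2.09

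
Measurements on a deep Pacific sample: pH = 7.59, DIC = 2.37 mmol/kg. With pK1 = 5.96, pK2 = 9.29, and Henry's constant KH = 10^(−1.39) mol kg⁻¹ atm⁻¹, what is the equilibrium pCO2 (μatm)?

pCO2 = 1310 μatm

α₀ = 1 / (1 + K1/[H⁺] + K1K2/[H⁺]²) = 1 / (1 + 10^+1.63 + 10^-0.07)
   = 1 / (1 + 42.658 + 0.85114) = 1/44.509 = 0.02247
[CO2*] = α₀ × DIC = 0.02247 × 2.37 = 0.05325 mmol/kg
pCO2 = [CO2*]/KH = 5.325×10^-5 / 4.074×10^-2 = 1310 μatm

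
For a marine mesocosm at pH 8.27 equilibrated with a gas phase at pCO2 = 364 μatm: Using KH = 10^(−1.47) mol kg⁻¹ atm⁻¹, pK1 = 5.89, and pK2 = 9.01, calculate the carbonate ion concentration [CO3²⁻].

[CO2*] = KH · pCO2 = 10^(−1.47) × 364×10^-6 = 1.233×10^-5 mol/kg
α₀ = 1/(1 + K1/[H⁺] + K1K2/[H⁺]²) = 1/(1 + 10^+2.38 + 10^+1.64) = 0.003515
DIC = [CO2*]/α₀ = 1.233×10^-5 / 0.003515 = 3.509 mmol/kg
[CO3²⁻] = α₂·DIC; α₂ = 0.1534, so [CO3²⁻] = 0.1534 × 3.509 = 0.538 mmol/kg

[CO3²⁻] = 0.538 mmol/kg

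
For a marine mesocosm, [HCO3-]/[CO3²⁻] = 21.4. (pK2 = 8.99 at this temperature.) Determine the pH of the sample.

From K2 = [H⁺][CO3²⁻]/[HCO3-]:  pH = pK2 − log₁₀([HCO3-]/[CO3²⁻])
log₁₀(21.4) = +1.330
pH = 8.99 − (+1.330) = 7.66

pH = 7.66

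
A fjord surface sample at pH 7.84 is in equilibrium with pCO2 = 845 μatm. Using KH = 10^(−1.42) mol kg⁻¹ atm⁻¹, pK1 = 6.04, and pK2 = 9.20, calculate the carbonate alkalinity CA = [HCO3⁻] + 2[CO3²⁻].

CA = 2.20 mmol/kg

[CO2*] = KH · pCO2 = 10^(−1.42) × 845×10^-6 = 3.213×10^-5 mol/kg
α₀ = 1/(1 + K1/[H⁺] + K1K2/[H⁺]²) = 1/(1 + 10^+1.80 + 10^+0.44) = 0.01496
DIC = [CO2*]/α₀ = 3.213×10^-5 / 0.01496 = 2.148 mmol/kg
CA = (α₁ + 2α₂)·DIC = (0.9438 + 2×0.04120) × 2.148 = 2.20 mmol/kg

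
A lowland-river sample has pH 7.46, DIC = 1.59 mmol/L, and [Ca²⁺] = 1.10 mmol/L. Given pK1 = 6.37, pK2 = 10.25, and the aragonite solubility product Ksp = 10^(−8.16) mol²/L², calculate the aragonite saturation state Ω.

α₂ = 1 / (1 + [H⁺]/K2 + [H⁺]²/(K1K2)) = 1 / (1 + 10^+2.79 + 10^+1.70)
   = 1 / (1 + 616.60 + 50.119) = 1/667.71 = 0.001498
[CO3²⁻] = α₂ × DIC = 0.001498 × 1.59 = 0.002381 mmol/L = 2.381 μmol/L
Ksp = 10^(−8.16) = 6.918×10^-9
Ω = [Ca²⁺][CO3²⁻]/Ksp = (1.10×10^-3)(2.381×10^-6) / 6.918×10^-9 = 0.379

Ω = 0.379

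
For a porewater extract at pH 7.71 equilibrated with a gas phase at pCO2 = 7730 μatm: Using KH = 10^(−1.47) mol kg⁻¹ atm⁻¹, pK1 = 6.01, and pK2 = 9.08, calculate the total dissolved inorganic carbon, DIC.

[CO2*] = KH · pCO2 = 10^(−1.47) × 7730×10^-6 = 2.619×10^-4 mol/kg
α₀ = 1/(1 + K1/[H⁺] + K1K2/[H⁺]²) = 1/(1 + 10^+1.70 + 10^+0.33) = 0.01878
DIC = [CO2*]/α₀ = 2.619×10^-4 / 0.01878 = 13.9 mmol/kg

DIC = 13.9 mmol/kg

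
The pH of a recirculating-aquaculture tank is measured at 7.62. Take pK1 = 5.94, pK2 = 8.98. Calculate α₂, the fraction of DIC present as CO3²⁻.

α₂ = 0.0410

α₂ = 1 / (1 + [H⁺]/K2 + [H⁺]²/(K1K2)) = 1 / (1 + 10^+1.36 + 10^-0.32)
   = 1 / (1 + 22.909 + 0.47863) = 1/24.387 = 0.04100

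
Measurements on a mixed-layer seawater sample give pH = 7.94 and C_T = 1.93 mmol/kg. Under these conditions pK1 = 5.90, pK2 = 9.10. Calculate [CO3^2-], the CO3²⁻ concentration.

[CO3²⁻] = 0.124 mmol/kg

α₂ = 1 / (1 + [H⁺]/K2 + [H⁺]²/(K1K2)) = 1 / (1 + 10^+1.16 + 10^-0.88)
   = 1 / (1 + 14.454 + 0.13183) = 1/15.586 = 0.06416
[CO3²⁻] = α₂ × DIC = 0.06416 × 1.93 = 0.124 mmol/kg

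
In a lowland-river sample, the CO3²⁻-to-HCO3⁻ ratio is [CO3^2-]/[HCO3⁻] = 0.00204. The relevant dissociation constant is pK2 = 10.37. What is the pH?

pH = 7.68

From K2 = [H⁺][CO3^2-]/[HCO3⁻]:  pH = pK2 + log₁₀([CO3^2-]/[HCO3⁻])
log₁₀(0.00204) = -2.690
pH = 10.37 + (-2.690) = 7.68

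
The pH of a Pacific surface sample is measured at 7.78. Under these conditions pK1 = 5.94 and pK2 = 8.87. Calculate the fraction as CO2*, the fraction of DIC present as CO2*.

α₀ = 0.0132

α₀ = 1 / (1 + K1/[H⁺] + K1K2/[H⁺]²) = 1 / (1 + 10^+1.84 + 10^+0.75)
   = 1 / (1 + 69.183 + 5.6234) = 1/75.807 = 0.01319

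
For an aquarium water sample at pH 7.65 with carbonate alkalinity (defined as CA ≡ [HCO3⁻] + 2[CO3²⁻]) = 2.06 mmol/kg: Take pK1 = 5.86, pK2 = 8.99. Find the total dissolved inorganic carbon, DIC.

DIC = 2.00 mmol/kg

CA = [HCO3⁻] + 2[CO3²⁻] = (α₁ + 2α₂)·DIC
At pH 7.65: [H⁺]/K1 = 10^-1.79 = 0.016218, K2/[H⁺] = 10^-1.34 = 0.045709
α₁ = 1/(1 + 0.016218 + 0.045709) = 1/1.0619 = 0.9417; α₂ = α₁·K2/[H⁺] = 0.04304
α₁ + 2α₂ = 1.0278
DIC = CA / (α₁ + 2α₂) = 2.06 / 1.0278 = 2.00 mmol/kg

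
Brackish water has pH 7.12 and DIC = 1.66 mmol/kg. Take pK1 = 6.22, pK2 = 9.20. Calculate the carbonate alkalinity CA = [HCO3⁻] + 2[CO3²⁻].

CA = [HCO3⁻] + 2[CO3²⁻] = (α₁ + 2α₂)·DIC
At pH 7.12: [H⁺]/K1 = 10^-0.90 = 0.12589, K2/[H⁺] = 10^-2.08 = 0.0083176
α₁ = 1/(1 + 0.12589 + 0.0083176) = 1/1.1342 = 0.8817; α₂ = α₁·K2/[H⁺] = 0.007333
α₁ + 2α₂ = 0.8963
CA = 0.8963 × 1.66 = 1.49 mmol/kg

CA = 1.49 mmol/kg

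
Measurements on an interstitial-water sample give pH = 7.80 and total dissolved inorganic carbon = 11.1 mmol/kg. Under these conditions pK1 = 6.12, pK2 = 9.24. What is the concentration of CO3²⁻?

[CO3²⁻] = 0.381 mmol/kg

α₂ = 1 / (1 + [H⁺]/K2 + [H⁺]²/(K1K2)) = 1 / (1 + 10^+1.44 + 10^-0.24)
   = 1 / (1 + 27.542 + 0.57544) = 1/29.118 = 0.03434
[CO3²⁻] = α₂ × DIC = 0.03434 × 11.1 = 0.381 mmol/kg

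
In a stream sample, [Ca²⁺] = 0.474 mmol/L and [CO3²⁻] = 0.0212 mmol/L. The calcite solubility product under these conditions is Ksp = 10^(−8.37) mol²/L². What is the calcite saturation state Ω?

Ksp = 10^(−8.37) = 4.266×10^-9
Ω = [Ca²⁺][CO3²⁻]/Ksp = (0.474×10^-3)(0.0212×10^-3) / 4.266×10^-9 = 2.36

Ω = 2.36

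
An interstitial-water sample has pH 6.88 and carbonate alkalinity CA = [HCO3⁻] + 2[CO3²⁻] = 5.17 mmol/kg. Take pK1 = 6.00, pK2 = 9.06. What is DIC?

CA = [HCO3⁻] + 2[CO3²⁻] = (α₁ + 2α₂)·DIC
At pH 6.88: [H⁺]/K1 = 10^-0.88 = 0.13183, K2/[H⁺] = 10^-2.18 = 0.0066069
α₁ = 1/(1 + 0.13183 + 0.0066069) = 1/1.1384 = 0.8784; α₂ = α₁·K2/[H⁺] = 0.005804
α₁ + 2α₂ = 0.8900
DIC = CA / (α₁ + 2α₂) = 5.17 / 0.8900 = 5.81 mmol/kg

DIC = 5.81 mmol/kg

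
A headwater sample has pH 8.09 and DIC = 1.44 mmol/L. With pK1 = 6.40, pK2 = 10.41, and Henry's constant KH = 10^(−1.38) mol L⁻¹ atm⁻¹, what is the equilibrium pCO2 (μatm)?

α₀ = 1 / (1 + K1/[H⁺] + K1K2/[H⁺]²) = 1 / (1 + 10^+1.69 + 10^-0.63)
   = 1 / (1 + 48.978 + 0.23442) = 1/50.212 = 0.01992
[CO2*] = α₀ × DIC = 0.01992 × 1.44 = 0.02868 mmol/L
pCO2 = [CO2*]/KH = 2.868×10^-5 / 4.169×10^-2 = 688 μatm

pCO2 = 688 μatm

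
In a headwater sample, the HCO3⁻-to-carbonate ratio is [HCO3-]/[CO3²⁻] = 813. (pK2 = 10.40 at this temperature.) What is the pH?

pH = 7.49

From K2 = [H⁺][CO3²⁻]/[HCO3-]:  pH = pK2 − log₁₀([HCO3-]/[CO3²⁻])
log₁₀(813) = +2.910
pH = 10.40 − (+2.910) = 7.49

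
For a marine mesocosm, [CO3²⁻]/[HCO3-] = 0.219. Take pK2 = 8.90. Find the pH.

pH = 8.24

From K2 = [H⁺][CO3²⁻]/[HCO3-]:  pH = pK2 + log₁₀([CO3²⁻]/[HCO3-])
log₁₀(0.219) = -0.660
pH = 8.90 + (-0.660) = 8.24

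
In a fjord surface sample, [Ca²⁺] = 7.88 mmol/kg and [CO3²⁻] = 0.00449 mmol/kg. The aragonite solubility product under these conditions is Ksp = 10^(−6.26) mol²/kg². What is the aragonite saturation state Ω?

Ω = 0.0644

Ksp = 10^(−6.26) = 5.495×10^-7
Ω = [Ca²⁺][CO3²⁻]/Ksp = (7.88×10^-3)(0.00449×10^-3) / 5.495×10^-7 = 0.0644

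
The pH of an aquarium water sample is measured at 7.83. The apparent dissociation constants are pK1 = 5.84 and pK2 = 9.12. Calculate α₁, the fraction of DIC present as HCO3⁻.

α₁ = 1 / (1 + [H⁺]/K1 + K2/[H⁺]) = 1 / (1 + 10^-1.99 + 10^-1.29)
   = 1 / (1 + 0.010233 + 0.051286) = 1/1.0615 = 0.9420

α₁ = 0.942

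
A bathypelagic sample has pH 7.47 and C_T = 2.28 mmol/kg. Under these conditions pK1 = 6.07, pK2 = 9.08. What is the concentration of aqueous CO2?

α₀ = 1 / (1 + K1/[H⁺] + K1K2/[H⁺]²) = 1 / (1 + 10^+1.40 + 10^-0.21)
   = 1 / (1 + 25.119 + 0.61660) = 1/26.735 = 0.03740
[CO2*] = α₀ × DIC = 0.03740 × 2.28 = 0.0853 mmol/kg

[CO2*] = 0.0853 mmol/kg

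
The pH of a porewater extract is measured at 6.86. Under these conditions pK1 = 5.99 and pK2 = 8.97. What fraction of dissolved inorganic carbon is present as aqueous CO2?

α₀ = 1 / (1 + K1/[H⁺] + K1K2/[H⁺]²) = 1 / (1 + 10^+0.87 + 10^-1.24)
   = 1 / (1 + 7.4131 + 0.057544) = 1/8.4706 = 0.1181

α₀ = 0.118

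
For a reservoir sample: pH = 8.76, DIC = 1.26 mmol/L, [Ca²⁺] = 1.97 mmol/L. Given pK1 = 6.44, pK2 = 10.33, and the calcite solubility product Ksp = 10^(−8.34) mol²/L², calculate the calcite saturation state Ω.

α₂ = 1 / (1 + [H⁺]/K2 + [H⁺]²/(K1K2)) = 1 / (1 + 10^+1.57 + 10^-0.75)
   = 1 / (1 + 37.154 + 0.17783) = 1/38.331 = 0.02609
[CO3²⁻] = α₂ × DIC = 0.02609 × 1.26 = 0.03287 mmol/L
Ksp = 10^(−8.34) = 4.571×10^-9
Ω = [Ca²⁺][CO3²⁻]/Ksp = (1.97×10^-3)(3.287×10^-5) / 4.571×10^-9 = 14.2

Ω = 14.2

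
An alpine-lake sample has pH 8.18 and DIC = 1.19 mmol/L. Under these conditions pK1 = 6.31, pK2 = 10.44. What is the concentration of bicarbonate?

α₁ = 1 / (1 + [H⁺]/K1 + K2/[H⁺]) = 1 / (1 + 10^-1.87 + 10^-2.26)
   = 1 / (1 + 0.013490 + 0.0054954) = 1/1.0190 = 0.9814
[HCO3⁻] = α₁ × DIC = 0.9814 × 1.19 = 1.17 mmol/L

[HCO3⁻] = 1.17 mmol/L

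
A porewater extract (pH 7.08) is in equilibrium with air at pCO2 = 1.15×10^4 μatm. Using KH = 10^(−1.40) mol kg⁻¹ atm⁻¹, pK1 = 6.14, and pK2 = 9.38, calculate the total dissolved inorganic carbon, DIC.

[CO2*] = KH · pCO2 = 10^(−1.40) × 1.15×10^4×10^-6 = 4.578×10^-4 mol/kg
α₀ = 1/(1 + K1/[H⁺] + K1K2/[H⁺]²) = 1/(1 + 10^+0.94 + 10^-1.36) = 0.1025
DIC = [CO2*]/α₀ = 4.578×10^-4 / 0.1025 = 4.47 mmol/kg

DIC = 4.47 mmol/kg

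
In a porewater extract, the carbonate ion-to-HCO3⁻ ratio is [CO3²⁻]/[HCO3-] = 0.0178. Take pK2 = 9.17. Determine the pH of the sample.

pH = 7.42

From K2 = [H⁺][CO3²⁻]/[HCO3-]:  pH = pK2 + log₁₀([CO3²⁻]/[HCO3-])
log₁₀(0.0178) = -1.750
pH = 9.17 + (-1.750) = 7.42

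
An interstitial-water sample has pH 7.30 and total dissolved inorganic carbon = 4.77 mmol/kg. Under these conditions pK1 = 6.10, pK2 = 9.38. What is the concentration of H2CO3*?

[CO2*] = 0.281 mmol/kg

α₀ = 1 / (1 + K1/[H⁺] + K1K2/[H⁺]²) = 1 / (1 + 10^+1.20 + 10^-0.88)
   = 1 / (1 + 15.849 + 0.13183) = 1/16.981 = 0.05889
[CO2*] = α₀ × DIC = 0.05889 × 4.77 = 0.281 mmol/kg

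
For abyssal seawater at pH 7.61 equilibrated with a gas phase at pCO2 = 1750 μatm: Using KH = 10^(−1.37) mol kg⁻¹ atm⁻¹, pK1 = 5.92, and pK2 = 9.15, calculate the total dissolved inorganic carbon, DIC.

[CO2*] = KH · pCO2 = 10^(−1.37) × 1750×10^-6 = 7.465×10^-5 mol/kg
α₀ = 1/(1 + K1/[H⁺] + K1K2/[H⁺]²) = 1/(1 + 10^+1.69 + 10^+0.15) = 0.01946
DIC = [CO2*]/α₀ = 7.465×10^-5 / 0.01946 = 3.84 mmol/kg

DIC = 3.84 mmol/kg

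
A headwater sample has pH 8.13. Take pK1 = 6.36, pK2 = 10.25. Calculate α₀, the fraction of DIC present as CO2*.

α₀ = 0.0166

α₀ = 1 / (1 + K1/[H⁺] + K1K2/[H⁺]²) = 1 / (1 + 10^+1.77 + 10^-0.35)
   = 1 / (1 + 58.884 + 0.44668) = 1/60.331 = 0.01658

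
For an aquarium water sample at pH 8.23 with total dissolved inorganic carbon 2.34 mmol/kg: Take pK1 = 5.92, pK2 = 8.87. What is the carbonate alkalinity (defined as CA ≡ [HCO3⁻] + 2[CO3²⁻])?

CA = [HCO3⁻] + 2[CO3²⁻] = (α₁ + 2α₂)·DIC
At pH 8.23: [H⁺]/K1 = 10^-2.31 = 0.0048978, K2/[H⁺] = 10^-0.64 = 0.22909
α₁ = 1/(1 + 0.0048978 + 0.22909) = 1/1.2340 = 0.8104; α₂ = α₁·K2/[H⁺] = 0.1856
α₁ + 2α₂ = 1.1817
CA = 1.1817 × 2.34 = 2.77 mmol/kg

CA = 2.77 mmol/kg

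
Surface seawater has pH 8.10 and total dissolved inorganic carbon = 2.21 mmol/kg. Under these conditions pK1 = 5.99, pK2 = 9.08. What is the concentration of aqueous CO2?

[CO2*] = 15.4 μmol/kg

α₀ = 1 / (1 + K1/[H⁺] + K1K2/[H⁺]²) = 1 / (1 + 10^+2.11 + 10^+1.13)
   = 1 / (1 + 128.82 + 13.490) = 1/143.31 = 0.006978
[CO2*] = α₀ × DIC = 0.006978 × 2.21 = 0.0154 mmol/kg = 15.4 μmol/kg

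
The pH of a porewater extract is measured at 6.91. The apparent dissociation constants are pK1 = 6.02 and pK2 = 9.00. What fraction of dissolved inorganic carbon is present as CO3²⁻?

α₂ = 1 / (1 + [H⁺]/K2 + [H⁺]²/(K1K2)) = 1 / (1 + 10^+2.09 + 10^+1.20)
   = 1 / (1 + 123.03 + 15.849) = 1/139.88 = 0.007149

α₂ = 0.00715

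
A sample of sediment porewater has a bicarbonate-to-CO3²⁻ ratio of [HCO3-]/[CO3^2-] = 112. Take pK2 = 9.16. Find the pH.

pH = 7.11

From K2 = [H⁺][CO3^2-]/[HCO3-]:  pH = pK2 − log₁₀([HCO3-]/[CO3^2-])
log₁₀(112) = +2.049
pH = 9.16 − (+2.049) = 7.11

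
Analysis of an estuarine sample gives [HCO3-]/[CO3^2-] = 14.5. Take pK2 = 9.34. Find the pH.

From K2 = [H⁺][CO3^2-]/[HCO3-]:  pH = pK2 − log₁₀([HCO3-]/[CO3^2-])
log₁₀(14.5) = +1.161
pH = 9.34 − (+1.161) = 8.18

pH = 8.18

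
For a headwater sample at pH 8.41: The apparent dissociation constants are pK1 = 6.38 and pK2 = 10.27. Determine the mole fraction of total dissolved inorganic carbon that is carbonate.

α₂ = 1 / (1 + [H⁺]/K2 + [H⁺]²/(K1K2)) = 1 / (1 + 10^+1.86 + 10^-0.17)
   = 1 / (1 + 72.444 + 0.67608) = 1/74.120 = 0.01349

α₂ = 0.0135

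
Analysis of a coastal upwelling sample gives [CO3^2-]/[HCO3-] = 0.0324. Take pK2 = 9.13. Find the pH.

pH = 7.64

From K2 = [H⁺][CO3^2-]/[HCO3-]:  pH = pK2 + log₁₀([CO3^2-]/[HCO3-])
log₁₀(0.0324) = -1.489
pH = 9.13 + (-1.489) = 7.64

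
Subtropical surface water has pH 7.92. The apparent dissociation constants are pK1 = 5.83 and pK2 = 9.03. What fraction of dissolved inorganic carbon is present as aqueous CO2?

α₀ = 0.00749

α₀ = 1 / (1 + K1/[H⁺] + K1K2/[H⁺]²) = 1 / (1 + 10^+2.09 + 10^+0.98)
   = 1 / (1 + 123.03 + 9.5499) = 1/133.58 = 0.007486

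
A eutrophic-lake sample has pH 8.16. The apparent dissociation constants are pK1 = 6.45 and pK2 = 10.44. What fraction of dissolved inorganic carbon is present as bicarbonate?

α₁ = 0.976

α₁ = 1 / (1 + [H⁺]/K1 + K2/[H⁺]) = 1 / (1 + 10^-1.71 + 10^-2.28)
   = 1 / (1 + 0.019498 + 0.0052481) = 1/1.0247 = 0.9759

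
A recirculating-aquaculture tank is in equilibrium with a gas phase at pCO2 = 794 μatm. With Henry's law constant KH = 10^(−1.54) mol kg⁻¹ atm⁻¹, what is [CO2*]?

[CO2*] = 22.9 μmol/kg

KH = 10^(−1.54) = 2.884×10^-2 mol kg⁻¹ atm⁻¹
[CO2*] = KH · pCO2 = 2.884×10^-2 × 794×10^-6 atm = 2.29×10^-5 mol/kg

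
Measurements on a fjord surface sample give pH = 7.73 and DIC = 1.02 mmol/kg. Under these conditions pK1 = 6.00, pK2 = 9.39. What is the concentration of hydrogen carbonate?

[HCO3⁻] = 0.980 mmol/kg

α₁ = 1 / (1 + [H⁺]/K1 + K2/[H⁺]) = 1 / (1 + 10^-1.73 + 10^-1.66)
   = 1 / (1 + 0.018621 + 0.021878) = 1/1.0405 = 0.9611
[HCO3⁻] = α₁ × DIC = 0.9611 × 1.02 = 0.980 mmol/kg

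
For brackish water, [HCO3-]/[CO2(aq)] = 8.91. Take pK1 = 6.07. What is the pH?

From K1 = [H⁺][HCO3-]/[CO2(aq)]:  pH = pK1 + log₁₀([HCO3-]/[CO2(aq)])
log₁₀(8.91) = +0.950
pH = 6.07 + (+0.950) = 7.02

pH = 7.02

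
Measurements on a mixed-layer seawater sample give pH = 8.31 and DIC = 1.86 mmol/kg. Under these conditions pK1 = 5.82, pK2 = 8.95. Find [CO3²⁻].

α₂ = 1 / (1 + [H⁺]/K2 + [H⁺]²/(K1K2)) = 1 / (1 + 10^+0.64 + 10^-1.85)
   = 1 / (1 + 4.3652 + 0.014125) = 1/5.3793 = 0.1859
[CO3²⁻] = α₂ × DIC = 0.1859 × 1.86 = 0.346 mmol/kg

[CO3²⁻] = 0.346 mmol/kg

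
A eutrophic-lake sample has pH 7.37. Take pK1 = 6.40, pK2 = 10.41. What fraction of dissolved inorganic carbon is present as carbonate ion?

α₂ = 1 / (1 + [H⁺]/K2 + [H⁺]²/(K1K2)) = 1 / (1 + 10^+3.04 + 10^+2.07)
   = 1 / (1 + 1096.5 + 117.49) = 1/1215.0 = 0.0008231

α₂ = 0.000823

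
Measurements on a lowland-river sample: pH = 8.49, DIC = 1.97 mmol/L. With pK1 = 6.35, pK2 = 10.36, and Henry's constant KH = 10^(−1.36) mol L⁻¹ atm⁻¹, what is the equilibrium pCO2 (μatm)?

pCO2 = 320 μatm

α₀ = 1 / (1 + K1/[H⁺] + K1K2/[H⁺]²) = 1 / (1 + 10^+2.14 + 10^+0.27)
   = 1 / (1 + 138.04 + 1.8621) = 1/140.90 = 0.007097
[CO2*] = α₀ × DIC = 0.007097 × 1.97 = 0.01398 mmol/L = 13.98 μmol/L
pCO2 = [CO2*]/KH = 1.398×10^-5 / 4.365×10^-2 = 320 μatm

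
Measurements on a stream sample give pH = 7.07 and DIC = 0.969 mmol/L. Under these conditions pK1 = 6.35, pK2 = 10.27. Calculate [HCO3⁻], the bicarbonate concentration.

α₁ = 1 / (1 + [H⁺]/K1 + K2/[H⁺]) = 1 / (1 + 10^-0.72 + 10^-3.20)
   = 1 / (1 + 0.19055 + 0.00063096) = 1/1.1912 = 0.8395
[HCO3⁻] = α₁ × DIC = 0.8395 × 0.969 = 0.813 mmol/L

[HCO3⁻] = 0.813 mmol/L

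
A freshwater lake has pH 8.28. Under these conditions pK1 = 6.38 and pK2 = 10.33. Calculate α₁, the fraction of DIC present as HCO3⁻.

α₁ = 1 / (1 + [H⁺]/K1 + K2/[H⁺]) = 1 / (1 + 10^-1.90 + 10^-2.05)
   = 1 / (1 + 0.012589 + 0.0089125) = 1/1.0215 = 0.9790

α₁ = 0.979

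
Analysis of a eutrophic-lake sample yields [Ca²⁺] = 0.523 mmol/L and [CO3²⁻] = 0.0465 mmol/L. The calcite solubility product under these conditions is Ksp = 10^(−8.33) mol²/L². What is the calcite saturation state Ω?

Ω = 5.20

Ksp = 10^(−8.33) = 4.677×10^-9
Ω = [Ca²⁺][CO3²⁻]/Ksp = (0.523×10^-3)(0.0465×10^-3) / 4.677×10^-9 = 5.20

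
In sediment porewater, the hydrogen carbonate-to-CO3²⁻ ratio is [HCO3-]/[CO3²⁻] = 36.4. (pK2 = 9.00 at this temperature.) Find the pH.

pH = 7.44

From K2 = [H⁺][CO3²⁻]/[HCO3-]:  pH = pK2 − log₁₀([HCO3-]/[CO3²⁻])
log₁₀(36.4) = +1.561
pH = 9.00 − (+1.561) = 7.44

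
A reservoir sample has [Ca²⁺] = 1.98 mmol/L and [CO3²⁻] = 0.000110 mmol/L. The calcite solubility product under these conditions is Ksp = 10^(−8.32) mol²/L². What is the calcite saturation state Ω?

Ω = 0.0455

Ksp = 10^(−8.32) = 4.786×10^-9
Ω = [Ca²⁺][CO3²⁻]/Ksp = (1.98×10^-3)(0.000110×10^-3) / 4.786×10^-9 = 0.0455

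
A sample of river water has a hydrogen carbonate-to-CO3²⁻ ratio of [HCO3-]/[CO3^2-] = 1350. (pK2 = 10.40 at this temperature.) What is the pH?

From K2 = [H⁺][CO3^2-]/[HCO3-]:  pH = pK2 − log₁₀([HCO3-]/[CO3^2-])
log₁₀(1350) = +3.130
pH = 10.40 − (+3.130) = 7.27

pH = 7.27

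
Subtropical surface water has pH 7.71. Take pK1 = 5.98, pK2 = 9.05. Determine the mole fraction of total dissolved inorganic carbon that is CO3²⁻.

α₂ = 1 / (1 + [H⁺]/K2 + [H⁺]²/(K1K2)) = 1 / (1 + 10^+1.34 + 10^-0.39)
   = 1 / (1 + 21.878 + 0.40738) = 1/23.285 = 0.04295

α₂ = 0.0429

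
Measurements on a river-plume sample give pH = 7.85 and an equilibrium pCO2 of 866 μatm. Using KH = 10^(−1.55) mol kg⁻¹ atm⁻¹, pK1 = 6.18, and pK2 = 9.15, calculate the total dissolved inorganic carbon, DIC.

DIC = 1.22 mmol/kg

[CO2*] = KH · pCO2 = 10^(−1.55) × 866×10^-6 = 2.441×10^-5 mol/kg
α₀ = 1/(1 + K1/[H⁺] + K1K2/[H⁺]²) = 1/(1 + 10^+1.67 + 10^+0.37) = 0.01995
DIC = [CO2*]/α₀ = 2.441×10^-5 / 0.01995 = 1.22 mmol/kg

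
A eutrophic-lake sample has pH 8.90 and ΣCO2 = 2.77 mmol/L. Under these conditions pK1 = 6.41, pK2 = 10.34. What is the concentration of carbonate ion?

[CO3²⁻] = 0.0967 mmol/L

α₂ = 1 / (1 + [H⁺]/K2 + [H⁺]²/(K1K2)) = 1 / (1 + 10^+1.44 + 10^-1.05)
   = 1 / (1 + 27.542 + 0.089125) = 1/28.631 = 0.03493
[CO3²⁻] = α₂ × DIC = 0.03493 × 2.77 = 0.0967 mmol/L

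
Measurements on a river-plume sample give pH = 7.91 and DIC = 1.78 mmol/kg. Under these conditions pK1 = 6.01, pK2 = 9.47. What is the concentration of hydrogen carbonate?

α₁ = 1 / (1 + [H⁺]/K1 + K2/[H⁺]) = 1 / (1 + 10^-1.90 + 10^-1.56)
   = 1 / (1 + 0.012589 + 0.027542) = 1/1.0401 = 0.9614
[HCO3⁻] = α₁ × DIC = 0.9614 × 1.78 = 1.71 mmol/kg

[HCO3⁻] = 1.71 mmol/kg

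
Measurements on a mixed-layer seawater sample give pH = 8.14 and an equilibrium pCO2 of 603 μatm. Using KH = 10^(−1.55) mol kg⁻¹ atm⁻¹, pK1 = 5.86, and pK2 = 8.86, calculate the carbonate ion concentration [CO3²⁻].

[CO2*] = KH · pCO2 = 10^(−1.55) × 603×10^-6 = 1.699×10^-5 mol/kg
α₀ = 1/(1 + K1/[H⁺] + K1K2/[H⁺]²) = 1/(1 + 10^+2.28 + 10^+1.56) = 0.004389
DIC = [CO2*]/α₀ = 1.699×10^-5 / 0.004389 = 3.872 mmol/kg
[CO3²⁻] = α₂·DIC; α₂ = 0.1593, so [CO3²⁻] = 0.1593 × 3.872 = 0.617 mmol/kg

[CO3²⁻] = 0.617 mmol/kg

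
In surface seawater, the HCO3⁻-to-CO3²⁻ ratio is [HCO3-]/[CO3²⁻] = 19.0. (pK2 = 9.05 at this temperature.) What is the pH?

From K2 = [H⁺][CO3²⁻]/[HCO3-]:  pH = pK2 − log₁₀([HCO3-]/[CO3²⁻])
log₁₀(19.0) = +1.279
pH = 9.05 − (+1.279) = 7.77

pH = 7.77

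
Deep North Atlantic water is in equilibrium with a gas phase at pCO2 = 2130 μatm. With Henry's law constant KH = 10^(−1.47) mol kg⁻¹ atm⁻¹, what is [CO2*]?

KH = 10^(−1.47) = 3.388×10^-2 mol kg⁻¹ atm⁻¹
[CO2*] = KH · pCO2 = 3.388×10^-2 × 2130×10^-6 atm = 7.22×10^-5 mol/kg

[CO2*] = 72.2 μmol/kg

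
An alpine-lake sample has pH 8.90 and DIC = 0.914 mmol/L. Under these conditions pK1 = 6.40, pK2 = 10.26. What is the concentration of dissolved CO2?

α₀ = 1 / (1 + K1/[H⁺] + K1K2/[H⁺]²) = 1 / (1 + 10^+2.50 + 10^+1.14)
   = 1 / (1 + 316.23 + 13.804) = 1/331.03 = 0.003021
[CO2*] = α₀ × DIC = 0.003021 × 0.914 = 0.00276 mmol/L = 2.76 μmol/L

[CO2*] = 2.76 μmol/L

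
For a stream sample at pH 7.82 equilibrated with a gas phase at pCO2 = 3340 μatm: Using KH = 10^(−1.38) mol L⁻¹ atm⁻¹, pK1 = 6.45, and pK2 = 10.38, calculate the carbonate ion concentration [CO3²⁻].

[CO2*] = KH · pCO2 = 10^(−1.38) × 3340×10^-6 = 1.392×10^-4 mol/L
α₀ = 1/(1 + K1/[H⁺] + K1K2/[H⁺]²) = 1/(1 + 10^+1.37 + 10^-1.19) = 0.04080
DIC = [CO2*]/α₀ = 1.392×10^-4 / 0.04080 = 3.412 mmol/L
[CO3²⁻] = α₂·DIC; α₂ = 0.002635, so [CO3²⁻] = 0.002635 × 3.412 = 0.00899 mmol/L = 8.99 μmol/L

[CO3²⁻] = 8.99 μmol/L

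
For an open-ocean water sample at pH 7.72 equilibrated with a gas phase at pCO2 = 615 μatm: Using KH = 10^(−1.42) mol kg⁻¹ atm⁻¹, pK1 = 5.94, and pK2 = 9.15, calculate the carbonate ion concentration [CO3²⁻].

[CO3²⁻] = 0.0523 mmol/kg

[CO2*] = KH · pCO2 = 10^(−1.42) × 615×10^-6 = 2.338×10^-5 mol/kg
α₀ = 1/(1 + K1/[H⁺] + K1K2/[H⁺]²) = 1/(1 + 10^+1.78 + 10^+0.35) = 0.01575
DIC = [CO2*]/α₀ = 2.338×10^-5 / 0.01575 = 1.485 mmol/kg
[CO3²⁻] = α₂·DIC; α₂ = 0.03526, so [CO3²⁻] = 0.03526 × 1.485 = 0.0523 mmol/kg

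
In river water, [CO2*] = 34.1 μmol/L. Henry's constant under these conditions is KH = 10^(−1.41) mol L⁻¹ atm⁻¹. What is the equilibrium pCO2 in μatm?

pCO2 = 877 μatm

KH = 10^(−1.41) = 3.890×10^-2 mol L⁻¹ atm⁻¹
pCO2 = [CO2*]/KH = 34.1×10^-6 / 3.890×10^-2 = 8.77×10^-4 atm = 877 μatm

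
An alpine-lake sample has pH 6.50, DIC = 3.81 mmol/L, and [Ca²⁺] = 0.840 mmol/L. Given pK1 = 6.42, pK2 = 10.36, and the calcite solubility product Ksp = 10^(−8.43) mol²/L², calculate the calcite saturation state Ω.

α₂ = 1 / (1 + [H⁺]/K2 + [H⁺]²/(K1K2)) = 1 / (1 + 10^+3.86 + 10^+3.78)
   = 1 / (1 + 7244.4 + 6025.6) = 1/1.3271×10^4 = 7.535×10^-5
[CO3²⁻] = α₂ × DIC = 7.535×10^-5 × 3.81 = 0.0002871 mmol/L = 0.2871 μmol/L
Ksp = 10^(−8.43) = 3.715×10^-9
Ω = [Ca²⁺][CO3²⁻]/Ksp = (0.840×10^-3)(2.871×10^-7) / 3.715×10^-9 = 0.0649

Ω = 0.0649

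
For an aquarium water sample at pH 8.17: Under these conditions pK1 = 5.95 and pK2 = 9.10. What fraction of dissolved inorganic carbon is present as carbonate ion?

α₂ = 1 / (1 + [H⁺]/K2 + [H⁺]²/(K1K2)) = 1 / (1 + 10^+0.93 + 10^-1.29)
   = 1 / (1 + 8.5114 + 0.051286) = 1/9.5627 = 0.1046

α₂ = 0.105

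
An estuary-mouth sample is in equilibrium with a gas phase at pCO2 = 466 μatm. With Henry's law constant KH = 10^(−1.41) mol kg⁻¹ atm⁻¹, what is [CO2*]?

[CO2*] = 18.1 μmol/kg

KH = 10^(−1.41) = 3.890×10^-2 mol kg⁻¹ atm⁻¹
[CO2*] = KH · pCO2 = 3.890×10^-2 × 466×10^-6 atm = 1.81×10^-5 mol/kg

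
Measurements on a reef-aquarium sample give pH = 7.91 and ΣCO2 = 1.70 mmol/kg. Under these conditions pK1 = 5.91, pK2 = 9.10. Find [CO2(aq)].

[CO2*] = 15.8 μmol/kg

α₀ = 1 / (1 + K1/[H⁺] + K1K2/[H⁺]²) = 1 / (1 + 10^+2.00 + 10^+0.81)
   = 1 / (1 + 100.00 + 6.4565) = 1/107.46 = 0.009306
[CO2*] = α₀ × DIC = 0.009306 × 1.70 = 0.0158 mmol/kg = 15.8 μmol/kg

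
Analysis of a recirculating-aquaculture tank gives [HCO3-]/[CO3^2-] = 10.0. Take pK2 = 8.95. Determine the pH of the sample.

From K2 = [H⁺][CO3^2-]/[HCO3-]:  pH = pK2 − log₁₀([HCO3-]/[CO3^2-])
log₁₀(10.0) = +1.000
pH = 8.95 − (+1.000) = 7.95

pH = 7.95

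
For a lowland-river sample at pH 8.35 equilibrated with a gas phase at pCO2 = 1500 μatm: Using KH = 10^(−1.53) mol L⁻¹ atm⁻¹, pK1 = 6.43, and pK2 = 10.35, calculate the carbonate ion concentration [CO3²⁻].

[CO2*] = KH · pCO2 = 10^(−1.53) × 1500×10^-6 = 4.427×10^-5 mol/L
α₀ = 1/(1 + K1/[H⁺] + K1K2/[H⁺]²) = 1/(1 + 10^+1.92 + 10^-0.08) = 0.01176
DIC = [CO2*]/α₀ = 4.427×10^-5 / 0.01176 = 3.763 mmol/L
[CO3²⁻] = α₂·DIC; α₂ = 0.009785, so [CO3²⁻] = 0.009785 × 3.763 = 0.0368 mmol/L

[CO3²⁻] = 0.0368 mmol/L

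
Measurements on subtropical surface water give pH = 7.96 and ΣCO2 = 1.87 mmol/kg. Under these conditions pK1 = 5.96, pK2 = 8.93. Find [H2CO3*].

α₀ = 1 / (1 + K1/[H⁺] + K1K2/[H⁺]²) = 1 / (1 + 10^+2.00 + 10^+1.03)
   = 1 / (1 + 100.00 + 10.715) = 1/111.72 = 0.008951
[CO2*] = α₀ × DIC = 0.008951 × 1.87 = 0.0167 mmol/kg = 16.7 μmol/kg

[CO2*] = 16.7 μmol/kg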